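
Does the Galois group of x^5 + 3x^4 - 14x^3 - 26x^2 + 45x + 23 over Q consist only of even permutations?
Yes

The polynomial is irreducible of degree 5 over Q. Its discriminant is 15352201216 = 123904^2, a perfect square. A Galois group lies in the alternating group exactly when the discriminant is a square in Q, so the Galois group (C_5) is contained in A_5.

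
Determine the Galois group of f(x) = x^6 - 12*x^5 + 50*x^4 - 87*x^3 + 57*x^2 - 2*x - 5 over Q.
PSL(2,5)

The polynomial f is an irreducible sextic over Q, so G = Gal(f/Q) is one of the 16 transitive subgroups 6T1, ..., 6T16 of S_6. The discriminant of f is 30991489 = 5567^2, a perfect square, so G is contained in A_6. The transitive groups of degree 6 contained in A_6 are: A_4 (6T4, order 12), S_4 (6T7, order 24), (C_3 x C_3) : C_4 (6T10, order 36), PSL(2,5) (6T12, order 60), A_6 (6T15, order 360). By Dedekind's theorem, for a prime p not dividing disc(f) the degrees of the irreducible factors of f mod p form the cycle type of an element of G. Factoring f modulo the 21 such primes p <= 79 (skipping 19, which divides the discriminant), each new pattern first appears at: mod 2: f = (x + 1)(x^5 + x^4 + x^3 + x + 1), pattern 5+1; mod 7: f = (x^3 + 3x^2 + x + 1)(x^3 + 6x^2 + 3x + 2), pattern 3+3; mod 61: f = (x + 35)(x + 57)(x^2 + 7x + 30)(x^2 + 11x + 13), pattern 2+2+1+1. No other pattern occurs in this range, so the set of observed cycle types is {5+1, 3+3, 2+2+1+1}. The candidates containing elements of all these cycle types are PSL(2,5) (6T12) of order 60, A_6 (6T15) of order 360; the others are excluded. The observed types are precisely the cycle types that occur in PSL(2,5) (6T12) (apart from the identity). Each of the other remaining candidates has further cycle types, and by the Chebotarev density theorem the matching factorization patterns would occur for a proportion of primes equal to their share of the group: A_6 (6T15) additionally contains elements of type 4+2, 3+1+1+1 (130 of its 360 elements, about 36% of primes). None of the 21 primes tested shows any such pattern (for each of these groups the chance of that is below 10^-4), which rules them out. Hence G = PSL(2,5) (6T12), of order 60.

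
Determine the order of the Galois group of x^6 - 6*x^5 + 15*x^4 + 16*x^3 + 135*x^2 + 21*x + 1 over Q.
72

The degree of the splitting field over Q equals the order of the Galois group, so first determine the group. The polynomial f is an irreducible sextic over Q, so G = Gal(f/Q) is one of the 16 transitive subgroups 6T1, ..., 6T16 of S_6. The discriminant of f is -2200994196714027, which is not a perfect square, so G is not contained in A_6. The transitive groups of degree 6 not contained in A_6 are: C_6 (6T1, order 6), S_3 (6T2, order 6), D_6 (6T3, order 12), C_3 x S_3 (6T5, order 18), A_4 x C_2 (6T6, order 24), S_4 (6T8, order 24), S_3 x S_3 (6T9, order 36), S_4 x C_2 (6T11, order 48), (S_3 x S_3) : C_2 (6T13, order 72), PGL(2,5) (6T14, order 120), S_6 (6T16, order 720). By Dedekind's theorem, for a prime p not dividing disc(f) the degrees of the irreducible factors of f mod p form the cycle type of an element of G. Factoring f modulo the 25 such primes p <= 127 (skipping 3, 11, 13, 17, 43, 109, which divide the discriminant), each new pattern first appears at: mod 2: f = (x^6 + x^4 + x^2 + x + 1), pattern 6; mod 7: f = (x + 3)(x^2 + 2)(x^3 + 5x^2 + 5x + 6), pattern 3+2+1; mod 23: f = (x^2 + 16)(x^4 + 17x^3 + 22x^2 + 20x + 13), pattern 4+2; mod 31: f = (x + 3)(x + 17)(x^2 + 13x + 20)(x^2 + 23x + 10), pattern 2+2+1+1; mod 61: f = (x + 27)(x + 41)(x + 52)(x + 60)(x^2 + 58x + 58), pattern 2+1+1+1+1; mod 97: f = (x + 16)(x + 24)(x + 73)(x^3 + 75x^2 + 70x + 96), pattern 3+1+1+1; mod 113: f = (x^2 + 10x + 49)(x^2 + 16x + 81)(x^2 + 81x + 105), pattern 2+2+2; mod 127: f = (x^3 + 7x^2 + 87x + 126)(x^3 + 114x^2 + 19x + 126), pattern 3+3. No other pattern occurs in this range, so the set of observed cycle types is {6, 3+2+1, 4+2, 2+2+1+1, 2+1+1+1+1, 3+1+1+1, 2+2+2, 3+3}. The candidates containing elements of all these cycle types are (S_3 x S_3) : C_2 (6T13) of order 72, S_6 (6T16) of order 720; the others are excluded. The observed types are precisely the cycle types that occur in (S_3 x S_3) : C_2 (6T13) (apart from the identity). Each of the other remaining candidates has further cycle types, and by the Chebotarev density theorem the matching factorization patterns would occur for a proportion of primes equal to their share of the group: S_6 (6T16) additionally contains elements of type 5+1, 4+1+1 (234 of its 720 elements, about 32% of primes). None of the 25 primes tested shows any such pattern (for each of these groups the chance of that is below 10^-4), which rules them out. Hence G = (S_3 x S_3) : C_2 (6T13), of order 72. The Galois group (S_3 x S_3) : C_2 (6T13) has order 72, so the splitting field has degree 72 over Q.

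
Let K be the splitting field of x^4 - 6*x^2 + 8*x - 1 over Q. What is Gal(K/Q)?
D_4 (order 8)

The polynomial is an irreducible quartic over Q and its discriminant is -25600, which is not a perfect square, so the Galois group is not contained in A_4. The resolvent cubic y^3 + 6*y^2 + 4*y - 40 has exactly one rational root, so the Galois group is C_4 or D_4. The quartic remains irreducible over Q(sqrt(disc)), so the group is D_4.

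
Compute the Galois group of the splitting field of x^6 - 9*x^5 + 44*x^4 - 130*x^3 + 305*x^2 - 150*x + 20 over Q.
(C_3 x C_3) : C_4, the transitive group 6T10 of order 36

The polynomial f is an irreducible sextic over Q, so G = Gal(f/Q) is one of the 16 transitive subgroups 6T1, ..., 6T16 of S_6. The discriminant of f is 9082881007222500 = 95304150^2, a perfect square, so G is contained in A_6. The transitive groups of degree 6 contained in A_6 are: A_4 (6T4, order 12), S_4 (6T7, order 24), (C_3 x C_3) : C_4 (6T10, order 36), PSL(2,5) (6T12, order 60), A_6 (6T15, order 360). By Dedekind's theorem, for a prime p not dividing disc(f) the degrees of the irreducible factors of f mod p form the cycle type of an element of G. Factoring f modulo the 19 such primes p <= 89 (skipping 2, 3, 5, 29, 67, which divide the discriminant), each new pattern first appears at: mod 7: f = (x^2 + x + 3)(x^4 + 4x^3 + 2x^2 + 3x + 2), pattern 4+2; mod 11: f = (x^3 + 6x^2 + 2)(x^3 + 7x^2 + 2x + 10), pattern 3+3; mod 19: f = (x + 3)(x + 17)(x^2 + 11x + 17)(x^2 + 17x + 8), pattern 2+2+1+1; mod 61: f = (x + 18)(x + 20)(x + 27)(x^3 + 48x^2 + 52x + 30), pattern 3+1+1+1. No other pattern occurs in this range, so the set of observed cycle types is {4+2, 3+3, 2+2+1+1, 3+1+1+1}. The candidates containing elements of all these cycle types are (C_3 x C_3) : C_4 (6T10) of order 36, A_6 (6T15) of order 360; the others are excluded. The observed types are precisely the cycle types that occur in (C_3 x C_3) : C_4 (6T10) (apart from the identity). Each of the other remaining candidates has further cycle types, and by the Chebotarev density theorem the matching factorization patterns would occur for a proportion of primes equal to their share of the group: A_6 (6T15) additionally contains elements of type 5+1 (144 of its 360 elements, about 40% of primes). None of the 19 primes tested shows any such pattern (for each of these groups the chance of that is below 10^-4), which rules them out. Hence G = (C_3 x C_3) : C_4 (6T10), of order 36.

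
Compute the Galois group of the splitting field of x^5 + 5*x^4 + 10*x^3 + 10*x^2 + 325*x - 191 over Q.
The polynomial f is an irreducible quintic over Q, so G = Gal(f/Q) is a transitive subgroup of S_5: one of C_5 (5T1, order 5), D_5 (5T2, order 10), F_20 (5T3, order 20), A_5 (5T4, order 60) or S_5 (5T5, order 120). The discriminant of f is 1073741824000000 = 32768000^2, a perfect square, so G is contained in A_5. The transitive groups of degree 5 contained in A_5 are: C_5 (5T1, order 5), D_5 (5T2, order 10), A_5 (5T4, order 60). By Dedekind's theorem, for a prime p not dividing disc(f) the degrees of the irreducible factors of f mod p form the cycle type of an element of G. Factoring f modulo the 2 such primes p <= 7 (skipping 2, 5, which divide the discriminant), each new pattern first appears at: mod 3: f = (x^5 + 2x^4 + x^3 + x^2 + x + 1), pattern 5; mod 7: f = (x + 2)(x + 4)(x^3 + 6x^2 + x + 5), pattern 3+1+1. No other pattern occurs in this range, so the set of observed cycle types is {5, 3+1+1}. Among the candidates above, the only group containing elements of all these cycle types is A_5 (5T4) — each of C_5 (5T1), D_5 (5T2) lacks at least one of them. Hence G = A_5 (5T4), of order 60.

A_5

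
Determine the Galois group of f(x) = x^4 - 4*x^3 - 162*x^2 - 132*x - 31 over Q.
The polynomial is an irreducible quartic over Q and its discriminant is -37953273856, which is not a perfect square, so the Galois group is not contained in A_4. The resolvent cubic y^3 + 162*y^2 + 652*y + 3160 has exactly one rational root, so the Galois group is C_4 or D_4. The quartic remains irreducible over Q(sqrt(disc)), so the group is D_4.

D_4, the dihedral group of order 8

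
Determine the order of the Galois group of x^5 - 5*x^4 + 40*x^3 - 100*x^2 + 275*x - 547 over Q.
The degree of the splitting field over Q equals the order of the Galois group, so first determine the group. The polynomial f is an irreducible quintic over Q, so G = Gal(f/Q) is a transitive subgroup of S_5: one of C_5 (5T1, order 5), D_5 (5T2, order 10), F_20 (5T3, order 20), A_5 (5T4, order 60) or S_5 (5T5, order 120). The discriminant of f is 64800000000000, which is not a perfect square, so G is not contained in A_5. The transitive groups of degree 5 not contained in A_5 are: F_20 (5T3, order 20), S_5 (5T5, order 120). By Dedekind's theorem, for a prime p not dividing disc(f) the degrees of the irreducible factors of f mod p form the cycle type of an element of G. Factoring f modulo the 18 such primes p <= 73 (skipping 2, 3, 5, which divide the discriminant), each new pattern first appears at: mod 7: f = (x + 6)(x^4 + 3x^3 + x^2 + 6x + 1), pattern 4+1; mod 11: f = (x + 1)(x^2 + x + 7)(x^2 + 4x + 2), pattern 2+2+1; mod 19: f = (x^5 + 14x^4 + 2x^3 + 14x^2 + 9x + 4), pattern 5. No other pattern occurs in this range, so the set of observed cycle types is {4+1, 2+2+1, 5}. The candidates containing elements of all these cycle types are F_20 (5T3) of order 20, S_5 (5T5) of order 120; the others are excluded. The observed types are precisely the cycle types that occur in F_20 (5T3) (apart from the identity). Each of the other remaining candidates has further cycle types, and by the Chebotarev density theorem the matching factorization patterns would occur for a proportion of primes equal to their share of the group: S_5 (5T5) additionally contains elements of type 3+2, 3+1+1, 2+1+1+1 (50 of its 120 elements, about 42% of primes). None of the 18 primes tested shows any such pattern (for each of these groups the chance of that is below 10^-4), which rules them out. Hence G = F_20 (5T3), of order 20. The Galois group F_20 (5T3) has order 20, so the splitting field has degree 20 over Q.

20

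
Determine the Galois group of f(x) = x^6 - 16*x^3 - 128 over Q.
S_3 x S_3 (order 36)

The polynomial f is an irreducible sextic over Q, so G = Gal(f/Q) is one of the 16 transitive subgroups 6T1, ..., 6T16 of S_6. The discriminant of f is 5410421842378752, which is not a perfect square, so G is not contained in A_6. The transitive groups of degree 6 not contained in A_6 are: C_6 (6T1, order 6), S_3 (6T2, order 6), D_6 (6T3, order 12), C_3 x S_3 (6T5, order 18), A_4 x C_2 (6T6, order 24), S_4 (6T8, order 24), S_3 x S_3 (6T9, order 36), S_4 x C_2 (6T11, order 48), (S_3 x S_3) : C_2 (6T13, order 72), PGL(2,5) (6T14, order 120), S_6 (6T16, order 720). By Dedekind's theorem, for a prime p not dividing disc(f) the degrees of the irreducible factors of f mod p form the cycle type of an element of G. Factoring f modulo the 23 such primes p <= 97 (skipping 2, 3, which divide the discriminant), each new pattern first appears at: mod 5: f = (x^6 + 4x^3 + 2), pattern 6; mod 11: f = (x + 6)(x + 10)(x^2 + x + 1)(x^2 + 5x + 3), pattern 2+2+1+1; mod 13: f = (x + 4)(x + 10)(x + 12)(x^3 + 11), pattern 3+1+1+1; mod 31: f = (x^2 + 16x + 3)(x^2 + 18x + 13)(x^2 + 28x + 15), pattern 2+2+2; mod 97: f = (x^3 + 9)(x^3 + 72), pattern 3+3. No other pattern occurs in this range, so the set of observed cycle types is {6, 2+2+1+1, 3+1+1+1, 2+2+2, 3+3}. The candidates containing elements of all these cycle types are S_3 x S_3 (6T9) of order 36, (S_3 x S_3) : C_2 (6T13) of order 72, S_6 (6T16) of order 720; the others are excluded. The observed types are precisely the cycle types that occur in S_3 x S_3 (6T9) (apart from the identity). Each of the other remaining candidates has further cycle types, and by the Chebotarev density theorem the matching factorization patterns would occur for a proportion of primes equal to their share of the group: (S_3 x S_3) : C_2 (6T13) additionally contains elements of type 4+2, 3+2+1, 2+1+1+1+1 (36 of its 72 elements, about 50% of primes); S_6 (6T16) additionally contains elements of type 5+1, 4+2, 4+1+1, 3+2+1, 2+1+1+1+1 (459 of its 720 elements, about 64% of primes). None of the 23 primes tested shows any such pattern (for each of these groups the chance of that is below 10^-4), which rules them out. Hence G = S_3 x S_3 (6T9), of order 36.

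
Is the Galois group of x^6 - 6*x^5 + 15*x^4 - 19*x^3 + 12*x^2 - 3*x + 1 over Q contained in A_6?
The polynomial is irreducible of degree 6 over Q. Its discriminant is -19683, which is not a perfect square. A Galois group lies in the alternating group exactly when the discriminant is a square in Q, so the Galois group (C_6) is not contained in A_6.

No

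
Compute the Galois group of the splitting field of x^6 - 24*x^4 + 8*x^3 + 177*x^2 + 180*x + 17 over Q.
The polynomial f is an irreducible sextic over Q, so G = Gal(f/Q) is one of the 16 transitive subgroups 6T1, ..., 6T16 of S_6. The discriminant of f is -9221581132716096, which is not a perfect square, so G is not contained in A_6. The transitive groups of degree 6 not contained in A_6 are: C_6 (6T1, order 6), S_3 (6T2, order 6), D_6 (6T3, order 12), C_3 x S_3 (6T5, order 18), A_4 x C_2 (6T6, order 24), S_4 (6T8, order 24), S_3 x S_3 (6T9, order 36), S_4 x C_2 (6T11, order 48), (S_3 x S_3) : C_2 (6T13, order 72), PGL(2,5) (6T14, order 120), S_6 (6T16, order 720). By Dedekind's theorem, for a prime p not dividing disc(f) the degrees of the irreducible factors of f mod p form the cycle type of an element of G. Factoring f modulo the 33 such primes p <= 149 (skipping 2, 3, which divide the discriminant), each new pattern first appears at: mod 5: f = (x^3 + 2x^2 + 1)(x^3 + 3x^2 + 2), pattern 3+3; mod 7: f = (x^6 + 4x^4 + x^3 + 2x^2 + 5x + 3), pattern 6; mod 17: f = (x)(x + 1)(x^2 + 5x + 5)(x^2 + 11x + 2), pattern 2+2+1+1; mod 19: f = (x + 2)(x + 3)(x + 6)(x + 15)(x^2 + 12x + 14), pattern 2+1+1+1+1; mod 71: f = (x^2 + 7x + 46)(x^2 + 22x + 9)(x^2 + 42x + 40), pattern 2+2+2. No other pattern occurs in this range, so the set of observed cycle types is {3+3, 6, 2+2+1+1, 2+1+1+1+1, 2+2+2}. The candidates containing elements of all these cycle types are A_4 x C_2 (6T6) of order 24, S_4 x C_2 (6T11) of order 48, (S_3 x S_3) : C_2 (6T13) of order 72, S_6 (6T16) of order 720; the others are excluded. The observed types are precisely the cycle types that occur in A_4 x C_2 (6T6) (apart from the identity). Each of the other remaining candidates has further cycle types, and by the Chebotarev density theorem the matching factorization patterns would occur for a proportion of primes equal to their share of the group: S_4 x C_2 (6T11) additionally contains elements of type 4+2, 4+1+1 (12 of its 48 elements, about 25% of primes); (S_3 x S_3) : C_2 (6T13) additionally contains elements of type 4+2, 3+2+1, 3+1+1+1 (34 of its 72 elements, about 47% of primes); S_6 (6T16) additionally contains elements of type 5+1, 4+2, 4+1+1, 3+2+1, 3+1+1+1 (484 of its 720 elements, about 67% of primes). None of the 33 primes tested shows any such pattern (for each of these groups the chance of that is below 10^-4), which rules them out. Hence G = A_4 x C_2 (6T6), of order 24.

A_4 x C_2 (also written A4xC2)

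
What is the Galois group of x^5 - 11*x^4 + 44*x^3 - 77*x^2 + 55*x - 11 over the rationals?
C_5 (order 5)

The polynomial f is an irreducible quintic over Q, so G = Gal(f/Q) is a transitive subgroup of S_5: one of C_5 (5T1, order 5), D_5 (5T2, order 10), F_20 (5T3, order 20), A_5 (5T4, order 60) or S_5 (5T5, order 120). The discriminant of f is 14641 = 121^2, a perfect square, so G is contained in A_5. The transitive groups of degree 5 contained in A_5 are: C_5 (5T1, order 5), D_5 (5T2, order 10), A_5 (5T4, order 60). By Dedekind's theorem, for a prime p not dividing disc(f) the degrees of the irreducible factors of f mod p form the cycle type of an element of G. Factoring f modulo the 14 such primes p <= 47 (skipping 11, which divides the discriminant), each new pattern first appears at: mod 2: f = (x^5 + x^4 + x^2 + x + 1), pattern 5; mod 23: f = (x + 2)(x + 4)(x + 8)(x + 9)(x + 12), pattern 1+1+1+1+1. No other pattern occurs in this range, so the set of observed cycle types is {5, 1+1+1+1+1}. The candidates containing elements of all these cycle types are C_5 (5T1) of order 5, D_5 (5T2) of order 10, A_5 (5T4) of order 60; the others are excluded. The observed types are precisely the cycle types that occur in C_5 (5T1). Each of the other remaining candidates has further cycle types, and by the Chebotarev density theorem the matching factorization patterns would occur for a proportion of primes equal to their share of the group: D_5 (5T2) additionally contains elements of type 2+2+1 (5 of its 10 elements, about 50% of primes); A_5 (5T4) additionally contains elements of type 3+1+1, 2+2+1 (35 of its 60 elements, about 58% of primes). None of the 14 primes tested shows any such pattern (for each of these groups the chance of that is below 10^-4), which rules them out. Hence G = C_5 (5T1), of order 5.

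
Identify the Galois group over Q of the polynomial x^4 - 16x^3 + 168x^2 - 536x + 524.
A_4

The polynomial is an irreducible quartic over Q and its discriminant is 10630434816 = 103104^2, a perfect square, so the Galois group is contained in A_4. The resolvent cubic y^3 - 168*y^2 + 6480*y - 69312 is irreducible over Q. An irreducible resolvent with square discriminant gives A_4.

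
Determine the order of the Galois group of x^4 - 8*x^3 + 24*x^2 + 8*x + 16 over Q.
The degree of the splitting field over Q equals the order of the Galois group, so first determine the group. The polynomial is an irreducible quartic over Q and its discriminant is 61952000, which is not a perfect square, so the Galois group is not contained in A_4. The resolvent cubic y^3 - 24*y^2 - 128*y + 448 has exactly one rational root, so the Galois group is C_4 or D_4. The quartic becomes reducible over Q(sqrt(disc)), so the group is C_4. The Galois group C_4 (4T1) has order 4, so the splitting field has degree 4 over Q.

4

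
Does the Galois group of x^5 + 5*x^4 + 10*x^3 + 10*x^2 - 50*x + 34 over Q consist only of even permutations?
Yes

The polynomial is irreducible of degree 5 over Q. Its discriminant is 58564000000 = 242000^2, a perfect square. A Galois group lies in the alternating group exactly when the discriminant is a square in Q, so the Galois group (A_5) is contained in A_5.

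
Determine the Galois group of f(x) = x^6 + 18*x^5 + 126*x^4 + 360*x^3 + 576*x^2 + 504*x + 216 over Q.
PGL(2,5) (also written S5(6))

The polynomial f is an irreducible sextic over Q, so G = Gal(f/Q) is one of the 16 transitive subgroups 6T1, ..., 6T16 of S_6. The discriminant of f is -8075618666938368, which is not a perfect square, so G is not contained in A_6. The transitive groups of degree 6 not contained in A_6 are: C_6 (6T1, order 6), S_3 (6T2, order 6), D_6 (6T3, order 12), C_3 x S_3 (6T5, order 18), A_4 x C_2 (6T6, order 24), S_4 (6T8, order 24), S_3 x S_3 (6T9, order 36), S_4 x C_2 (6T11, order 48), (S_3 x S_3) : C_2 (6T13, order 72), PGL(2,5) (6T14, order 120), S_6 (6T16, order 720). By Dedekind's theorem, for a prime p not dividing disc(f) the degrees of the irreducible factors of f mod p form the cycle type of an element of G. Factoring f modulo the 21 such primes p <= 97 (skipping 2, 3, 7, 13, which divide the discriminant), each new pattern first appears at: mod 5: f = (x^6 + 3x^5 + x^4 + x^2 + 4x + 1), pattern 6; mod 11: f = (x + 9)(x^5 + 9x^4 + x^3 + 10x^2 + 2x + 2), pattern 5+1; mod 17: f = (x + 2)(x + 11)(x^4 + 5x^3 + 5x^2 + 15x + 16), pattern 4+1+1; mod 23: f = (x + 5)(x + 9)(x^2 + 13x + 8)(x^2 + 14x + 19), pattern 2+2+1+1; mod 43: f = (x^3 + 21x^2 + 18x + 28)(x^3 + 40x^2 + 42x + 20), pattern 3+3; mod 61: f = (x^2 + 2x + 36)(x^2 + 35x + 15)(x^2 + 42x + 37), pattern 2+2+2. No other pattern occurs in this range, so the set of observed cycle types is {6, 5+1, 4+1+1, 2+2+1+1, 3+3, 2+2+2}. The candidates containing elements of all these cycle types are PGL(2,5) (6T14) of order 120, S_6 (6T16) of order 720; the others are excluded. The observed types are precisely the cycle types that occur in PGL(2,5) (6T14) (apart from the identity). Each of the other remaining candidates has further cycle types, and by the Chebotarev density theorem the matching factorization patterns would occur for a proportion of primes equal to their share of the group: S_6 (6T16) additionally contains elements of type 4+2, 3+2+1, 3+1+1+1, 2+1+1+1+1 (265 of its 720 elements, about 37% of primes). None of the 21 primes tested shows any such pattern (for each of these groups the chance of that is below 10^-4), which rules them out. Hence G = PGL(2,5) (6T14), of order 120.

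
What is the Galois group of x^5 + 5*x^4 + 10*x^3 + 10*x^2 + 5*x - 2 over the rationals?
F_20 (also written F20)

The polynomial f is an irreducible quintic over Q, so G = Gal(f/Q) is a transitive subgroup of S_5: one of C_5 (5T1, order 5), D_5 (5T2, order 10), F_20 (5T3, order 20), A_5 (5T4, order 60) or S_5 (5T5, order 120). The discriminant of f is 253125, which is not a perfect square, so G is not contained in A_5. The transitive groups of degree 5 not contained in A_5 are: F_20 (5T3, order 20), S_5 (5T5, order 120). By Dedekind's theorem, for a prime p not dividing disc(f) the degrees of the irreducible factors of f mod p form the cycle type of an element of G. Factoring f modulo the 18 such primes p <= 71 (skipping 3, 5, which divide the discriminant), each new pattern first appears at: mod 2: f = (x)(x^4 + x^3 + 1), pattern 4+1; mod 11: f = (x^5 + 5x^4 + 10x^3 + 10x^2 + 5x + 9), pattern 5; mod 19: f = (x + 10)(x^2 + 4)(x^2 + 14x + 18), pattern 2+2+1; mod 41: f = (x + 4)(x + 8)(x + 14)(x + 30)(x + 31), pattern 1+1+1+1+1. No other pattern occurs in this range, so the set of observed cycle types is {4+1, 5, 2+2+1, 1+1+1+1+1}. The candidates containing elements of all these cycle types are F_20 (5T3) of order 20, S_5 (5T5) of order 120; the others are excluded. The observed types are precisely the cycle types that occur in F_20 (5T3). Each of the other remaining candidates has further cycle types, and by the Chebotarev density theorem the matching factorization patterns would occur for a proportion of primes equal to their share of the group: S_5 (5T5) additionally contains elements of type 3+2, 3+1+1, 2+1+1+1 (50 of its 120 elements, about 42% of primes). None of the 18 primes tested shows any such pattern (for each of these groups the chance of that is below 10^-4), which rules them out. Hence G = F_20 (5T3), of order 20.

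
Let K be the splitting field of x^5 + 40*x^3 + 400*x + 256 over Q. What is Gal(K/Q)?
The polynomial f is an irreducible quintic over Q, so G = Gal(f/Q) is a transitive subgroup of S_5: one of C_5 (5T1, order 5), D_5 (5T2, order 10), F_20 (5T3, order 20), A_5 (5T4, order 60) or S_5 (5T5, order 120). The discriminant of f is 67108864000000 = 8192000^2, a perfect square, so G is contained in A_5. The transitive groups of degree 5 contained in A_5 are: C_5 (5T1, order 5), D_5 (5T2, order 10), A_5 (5T4, order 60). By Dedekind's theorem, for a prime p not dividing disc(f) the degrees of the irreducible factors of f mod p form the cycle type of an element of G. Factoring f modulo the 2 such primes p <= 7 (skipping 2, 5, which divide the discriminant), each new pattern first appears at: mod 3: f = (x^5 + x^3 + x + 1), pattern 5; mod 7: f = (x + 2)(x + 4)(x^3 + x^2 + 5x + 4), pattern 3+1+1. No other pattern occurs in this range, so the set of observed cycle types is {5, 3+1+1}. Among the candidates above, the only group containing elements of all these cycle types is A_5 (5T4) — each of C_5 (5T1), D_5 (5T2) lacks at least one of them. Hence G = A_5 (5T4), of order 60.

A_5 (order 60)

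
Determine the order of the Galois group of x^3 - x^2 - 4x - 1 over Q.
The degree of the splitting field over Q equals the order of the Galois group, so first determine the group. The polynomial is an irreducible cubic over Q and its discriminant is 169 = 13^2, a perfect square. For an irreducible cubic, a square discriminant forces the Galois group to be A_3, the cyclic group of order 3. The Galois group C_3 (3T1) has order 3, so the splitting field has degree 3 over Q.

3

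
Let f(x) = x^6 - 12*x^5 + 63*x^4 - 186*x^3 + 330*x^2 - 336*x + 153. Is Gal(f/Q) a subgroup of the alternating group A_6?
No

The polynomial is irreducible of degree 6 over Q. Its discriminant is -16003008, which is not a perfect square. A Galois group lies in the alternating group exactly when the discriminant is a square in Q, so the Galois group (PGL(2,5)) is not contained in A_6.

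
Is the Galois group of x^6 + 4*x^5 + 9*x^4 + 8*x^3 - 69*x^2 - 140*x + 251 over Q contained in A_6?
Yes

The polynomial is irreducible of degree 6 over Q. Its discriminant is 564385546240000 = 23756800^2, a perfect square. A Galois group lies in the alternating group exactly when the discriminant is a square in Q, so the Galois group ((C_3 x C_3) : C_4) is contained in A_6.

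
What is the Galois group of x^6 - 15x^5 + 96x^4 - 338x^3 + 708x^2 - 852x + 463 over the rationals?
C_3 x S_3 (also written G18)

The polynomial f is an irreducible sextic over Q, so G = Gal(f/Q) is one of the 16 transitive subgroups 6T1, ..., 6T16 of S_6. The discriminant of f is -94143178827, which is not a perfect square, so G is not contained in A_6. The transitive groups of degree 6 not contained in A_6 are: C_6 (6T1, order 6), S_3 (6T2, order 6), D_6 (6T3, order 12), C_3 x S_3 (6T5, order 18), A_4 x C_2 (6T6, order 24), S_4 (6T8, order 24), S_3 x S_3 (6T9, order 36), S_4 x C_2 (6T11, order 48), (S_3 x S_3) : C_2 (6T13, order 72), PGL(2,5) (6T14, order 120), S_6 (6T16, order 720). By Dedekind's theorem, for a prime p not dividing disc(f) the degrees of the irreducible factors of f mod p form the cycle type of an element of G. Factoring f modulo the 33 such primes p <= 139 (skipping 3, which divides the discriminant), each new pattern first appears at: mod 2: f = (x^6 + x^5 + 1), pattern 6; mod 7: f = (x + 3)(x + 5)(x + 6)(x^3 + 6x^2 + 5x + 6), pattern 3+1+1+1; mod 17: f = (x^2 + x + 6)(x^2 + 8x + 11)(x^2 + 10x + 15), pattern 2+2+2; mod 19: f = (x^3 + 8x^2 + 15x + 2)(x^3 + 15x^2 + 18x + 13), pattern 3+3; mod 73: f = (x + 16)(x + 38)(x + 41)(x + 56)(x + 59)(x + 67), pattern 1+1+1+1+1+1. No other pattern occurs in this range, so the set of observed cycle types is {6, 3+1+1+1, 2+2+2, 3+3, 1+1+1+1+1+1}. The candidates containing elements of all these cycle types are C_3 x S_3 (6T5) of order 18, S_3 x S_3 (6T9) of order 36, (S_3 x S_3) : C_2 (6T13) of order 72, S_6 (6T16) of order 720; the others are excluded. The observed types are precisely the cycle types that occur in C_3 x S_3 (6T5). Each of the other remaining candidates has further cycle types, and by the Chebotarev density theorem the matching factorization patterns would occur for a proportion of primes equal to their share of the group: S_3 x S_3 (6T9) additionally contains elements of type 2+2+1+1 (9 of its 36 elements, about 25% of primes); (S_3 x S_3) : C_2 (6T13) additionally contains elements of type 4+2, 3+2+1, 2+2+1+1, 2+1+1+1+1 (45 of its 72 elements, about 62% of primes); S_6 (6T16) additionally contains elements of type 5+1, 4+2, 4+1+1, 3+2+1, 2+2+1+1, 2+1+1+1+1 (504 of its 720 elements, about 70% of primes). None of the 33 primes tested shows any such pattern (for each of these groups the chance of that is below 10^-4), which rules them out. Hence G = C_3 x S_3 (6T5), of order 18.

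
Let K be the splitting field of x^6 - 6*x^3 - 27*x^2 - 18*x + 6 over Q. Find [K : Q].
12

The degree of the splitting field over Q equals the order of the Galois group, so first determine the group. The polynomial f is an irreducible sextic over Q, so G = Gal(f/Q) is one of the 16 transitive subgroups 6T1, ..., 6T16 of S_6. The discriminant of f is 304930925568, which is not a perfect square, so G is not contained in A_6. The transitive groups of degree 6 not contained in A_6 are: C_6 (6T1, order 6), S_3 (6T2, order 6), D_6 (6T3, order 12), C_3 x S_3 (6T5, order 18), A_4 x C_2 (6T6, order 24), S_4 (6T8, order 24), S_3 x S_3 (6T9, order 36), S_4 x C_2 (6T11, order 48), (S_3 x S_3) : C_2 (6T13, order 72), PGL(2,5) (6T14, order 120), S_6 (6T16, order 720). By Dedekind's theorem, for a prime p not dividing disc(f) the degrees of the irreducible factors of f mod p form the cycle type of an element of G. Factoring f modulo the 79 such primes p <= 421 (skipping 2, 3, 41, which divide the discriminant), each new pattern first appears at: mod 5: f = (x^2 + 3)(x^2 + x + 2)(x^2 + 4x + 1), pattern 2+2+2; mod 7: f = (x^6 + x^3 + x^2 + 3x + 6), pattern 6; mod 11: f = (x + 5)(x + 10)(x^2 + x + 8)(x^2 + 6x + 7), pattern 2+2+1+1; mod 13: f = (x^3 + x + 6)(x^3 + 12x + 1), pattern 3+3; mod 61: f = (x + 21)(x + 30)(x + 37)(x + 42)(x + 55)(x + 59), pattern 1+1+1+1+1+1. No other pattern occurs in this range, so the set of observed cycle types is {2+2+2, 6, 2+2+1+1, 3+3, 1+1+1+1+1+1}. The candidates containing elements of all these cycle types are D_6 (6T3) of order 12, A_4 x C_2 (6T6) of order 24, S_3 x S_3 (6T9) of order 36, S_4 x C_2 (6T11) of order 48, (S_3 x S_3) : C_2 (6T13) of order 72, PGL(2,5) (6T14) of order 120, S_6 (6T16) of order 720; the others are excluded. The observed types are precisely the cycle types that occur in D_6 (6T3). Each of the other remaining candidates has further cycle types, and by the Chebotarev density theorem the matching factorization patterns would occur for a proportion of primes equal to their share of the group: A_4 x C_2 (6T6) additionally contains elements of type 2+1+1+1+1 (3 of its 24 elements, about 12% of primes); S_3 x S_3 (6T9) additionally contains elements of type 3+1+1+1 (4 of its 36 elements, about 11% of primes); S_4 x C_2 (6T11) additionally contains elements of type 4+2, 4+1+1, 2+1+1+1+1 (15 of its 48 elements, about 31% of primes); (S_3 x S_3) : C_2 (6T13) additionally contains elements of type 4+2, 3+2+1, 3+1+1+1, 2+1+1+1+1 (40 of its 72 elements, about 56% of primes); PGL(2,5) (6T14) additionally contains elements of type 5+1, 4+1+1 (54 of its 120 elements, about 45% of primes); S_6 (6T16) additionally contains elements of type 5+1, 4+2, 4+1+1, 3+2+1, 3+1+1+1, 2+1+1+1+1 (499 of its 720 elements, about 69% of primes). None of the 79 primes tested shows any such pattern (for each of these groups the chance of that is below 10^-4), which rules them out. Hence G = D_6 (6T3), of order 12. The Galois group D_6 (6T3) has order 12, so the splitting field has degree 12 over Q.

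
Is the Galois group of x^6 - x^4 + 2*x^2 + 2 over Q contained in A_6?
The polynomial is irreducible of degree 6 over Q. Its discriminant is -5120000, which is not a perfect square. A Galois group lies in the alternating group exactly when the discriminant is a square in Q, so the Galois group (S_4) is not contained in A_6.

No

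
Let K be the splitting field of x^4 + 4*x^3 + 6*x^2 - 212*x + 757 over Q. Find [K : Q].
12

The degree of the splitting field over Q equals the order of the Galois group, so first determine the group. The polynomial is an irreducible quartic over Q and its discriminant is 176319369216 = 419904^2, a perfect square, so the Galois group is contained in A_4. The resolvent cubic y^3 - 6*y^2 - 3876*y - 38888 is irreducible over Q. An irreducible resolvent with square discriminant gives A_4. The Galois group A_4 (4T4) has order 12, so the splitting field has degree 12 over Q.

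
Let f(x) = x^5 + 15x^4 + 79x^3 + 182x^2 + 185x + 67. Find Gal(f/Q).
C_5 (order 5)

The polynomial f is an irreducible quintic over Q, so G = Gal(f/Q) is a transitive subgroup of S_5: one of C_5 (5T1, order 5), D_5 (5T2, order 10), F_20 (5T3, order 20), A_5 (5T4, order 60) or S_5 (5T5, order 120). The discriminant of f is 7745089 = 2783^2, a perfect square, so G is contained in A_5. The transitive groups of degree 5 contained in A_5 are: C_5 (5T1, order 5), D_5 (5T2, order 10), A_5 (5T4, order 60). By Dedekind's theorem, for a prime p not dividing disc(f) the degrees of the irreducible factors of f mod p form the cycle type of an element of G. Factoring f modulo the 14 such primes p <= 53 (skipping 11, 23, which divide the discriminant), each new pattern first appears at: mod 2: f = (x^5 + x^4 + x^3 + x + 1), pattern 5; mod 43: f = (x + 11)(x + 13)(x + 14)(x + 30)(x + 33), pattern 1+1+1+1+1. No other pattern occurs in this range, so the set of observed cycle types is {5, 1+1+1+1+1}. The candidates containing elements of all these cycle types are C_5 (5T1) of order 5, D_5 (5T2) of order 10, A_5 (5T4) of order 60; the others are excluded. The observed types are precisely the cycle types that occur in C_5 (5T1). Each of the other remaining candidates has further cycle types, and by the Chebotarev density theorem the matching factorization patterns would occur for a proportion of primes equal to their share of the group: D_5 (5T2) additionally contains elements of type 2+2+1 (5 of its 10 elements, about 50% of primes); A_5 (5T4) additionally contains elements of type 3+1+1, 2+2+1 (35 of its 60 elements, about 58% of primes). None of the 14 primes tested shows any such pattern (for each of these groups the chance of that is below 10^-4), which rules them out. Hence G = C_5 (5T1), of order 5.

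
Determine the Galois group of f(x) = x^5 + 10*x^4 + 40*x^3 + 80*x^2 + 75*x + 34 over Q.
The polynomial f is an irreducible quintic over Q, so G = Gal(f/Q) is a transitive subgroup of S_5: one of C_5 (5T1, order 5), D_5 (5T2, order 10), F_20 (5T3, order 20), A_5 (5T4, order 60) or S_5 (5T5, order 120). The discriminant of f is 64000000 = 8000^2, a perfect square, so G is contained in A_5. The transitive groups of degree 5 contained in A_5 are: C_5 (5T1, order 5), D_5 (5T2, order 10), A_5 (5T4, order 60). By Dedekind's theorem, for a prime p not dividing disc(f) the degrees of the irreducible factors of f mod p form the cycle type of an element of G. Factoring f modulo the 23 such primes p <= 97 (skipping 2, 5, which divide the discriminant), each new pattern first appears at: mod 3: f = (x + 2)(x^2 + 1)(x^2 + 2x + 2), pattern 2+2+1; mod 7: f = (x^5 + 3x^4 + 5x^3 + 3x^2 + 5x + 6), pattern 5. No other pattern occurs in this range, so the set of observed cycle types is {2+2+1, 5}. The candidates containing elements of all these cycle types are D_5 (5T2) of order 10, A_5 (5T4) of order 60; the others are excluded. The observed types are precisely the cycle types that occur in D_5 (5T2) (apart from the identity). Each of the other remaining candidates has further cycle types, and by the Chebotarev density theorem the matching factorization patterns would occur for a proportion of primes equal to their share of the group: A_5 (5T4) additionally contains elements of type 3+1+1 (20 of its 60 elements, about 33% of primes). None of the 23 primes tested shows any such pattern (for each of these groups the chance of that is below 10^-4), which rules them out. Hence G = D_5 (5T2), of order 10.

D_5, the dihedral group of order 10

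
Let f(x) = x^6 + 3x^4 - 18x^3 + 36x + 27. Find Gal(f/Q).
6T14: PGL(2,5)

The polynomial f is an irreducible sextic over Q, so G = Gal(f/Q) is one of the 16 transitive subgroups 6T1, ..., 6T16 of S_6. The discriminant of f is -28010528989632, which is not a perfect square, so G is not contained in A_6. The transitive groups of degree 6 not contained in A_6 are: C_6 (6T1, order 6), S_3 (6T2, order 6), D_6 (6T3, order 12), C_3 x S_3 (6T5, order 18), A_4 x C_2 (6T6, order 24), S_4 (6T8, order 24), S_3 x S_3 (6T9, order 36), S_4 x C_2 (6T11, order 48), (S_3 x S_3) : C_2 (6T13, order 72), PGL(2,5) (6T14, order 120), S_6 (6T16, order 720). By Dedekind's theorem, for a prime p not dividing disc(f) the degrees of the irreducible factors of f mod p form the cycle type of an element of G. Factoring f modulo the 21 such primes p <= 89 (skipping 2, 3, 7, which divide the discriminant), each new pattern first appears at: mod 5: f = (x^6 + 3x^4 + 2x^3 + x + 2), pattern 6; mod 11: f = (x + 7)(x^5 + 4x^4 + 8x^3 + 3x^2 + x + 7), pattern 5+1; mod 13: f = (x + 1)(x + 8)(x^4 + 4x^3 + 11x^2 + 7x + 5), pattern 4+1+1; mod 23: f = (x + 7)(x + 20)(x^2 + x + 9)(x^2 + 18x + 13), pattern 2+2+1+1; mod 43: f = (x^3 + 12)(x^3 + 3x + 13), pattern 3+3; mod 61: f = (x^2 + 13x + 17)(x^2 + 15x + 20)(x^2 + 33x + 6), pattern 2+2+2. No other pattern occurs in this range, so the set of observed cycle types is {6, 5+1, 4+1+1, 2+2+1+1, 3+3, 2+2+2}. The candidates containing elements of all these cycle types are PGL(2,5) (6T14) of order 120, S_6 (6T16) of order 720; the others are excluded. The observed types are precisely the cycle types that occur in PGL(2,5) (6T14) (apart from the identity). Each of the other remaining candidates has further cycle types, and by the Chebotarev density theorem the matching factorization patterns would occur for a proportion of primes equal to their share of the group: S_6 (6T16) additionally contains elements of type 4+2, 3+2+1, 3+1+1+1, 2+1+1+1+1 (265 of its 720 elements, about 37% of primes). None of the 21 primes tested shows any such pattern (for each of these groups the chance of that is below 10^-4), which rules them out. Hence G = PGL(2,5) (6T14), of order 120.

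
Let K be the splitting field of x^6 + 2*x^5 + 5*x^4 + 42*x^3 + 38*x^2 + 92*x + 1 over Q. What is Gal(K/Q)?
The polynomial f is an irreducible sextic over Q, so G = Gal(f/Q) is one of the 16 transitive subgroups 6T1, ..., 6T16 of S_6. The discriminant of f is 5729525925351424 = 75693632^2, a perfect square, so G is contained in A_6. The transitive groups of degree 6 contained in A_6 are: A_4 (6T4, order 12), S_4 (6T7, order 24), (C_3 x C_3) : C_4 (6T10, order 36), PSL(2,5) (6T12, order 60), A_6 (6T15, order 360). By Dedekind's theorem, for a prime p not dividing disc(f) the degrees of the irreducible factors of f mod p form the cycle type of an element of G. Factoring f modulo the 33 such primes p <= 149 (skipping 2, 7, which divide the discriminant), each new pattern first appears at: mod 3: f = (x^3 + 2x + 1)(x^3 + 2x^2 + 1), pattern 3+3; mod 13: f = (x + 1)(x + 9)(x^2 + 6x + 1)(x^2 + 12x + 3), pattern 2+2+1+1. No other pattern occurs in this range, so the set of observed cycle types is {3+3, 2+2+1+1}. The candidates containing elements of all these cycle types are A_4 (6T4) of order 12, S_4 (6T7) of order 24, (C_3 x C_3) : C_4 (6T10) of order 36, PSL(2,5) (6T12) of order 60, A_6 (6T15) of order 360; the others are excluded. The observed types are precisely the cycle types that occur in A_4 (6T4) (apart from the identity). Each of the other remaining candidates has further cycle types, and by the Chebotarev density theorem the matching factorization patterns would occur for a proportion of primes equal to their share of the group: S_4 (6T7) additionally contains elements of type 4+2 (6 of its 24 elements, about 25% of primes); (C_3 x C_3) : C_4 (6T10) additionally contains elements of type 4+2, 3+1+1+1 (22 of its 36 elements, about 61% of primes); PSL(2,5) (6T12) additionally contains elements of type 5+1 (24 of its 60 elements, about 40% of primes); A_6 (6T15) additionally contains elements of type 5+1, 4+2, 3+1+1+1 (274 of its 360 elements, about 76% of primes). None of the 33 primes tested shows any such pattern (for each of these groups the chance of that is below 10^-4), which rules them out. Hence G = A_4 (6T4), of order 12.

6T4: A_4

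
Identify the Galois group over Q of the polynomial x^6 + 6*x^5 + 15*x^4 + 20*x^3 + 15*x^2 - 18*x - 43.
The polynomial f is an irreducible sextic over Q, so G = Gal(f/Q) is one of the 16 transitive subgroups 6T1, ..., 6T16 of S_6. The discriminant of f is 746496000000 = 864000^2, a perfect square, so G is contained in A_6. The transitive groups of degree 6 contained in A_6 are: A_4 (6T4, order 12), S_4 (6T7, order 24), (C_3 x C_3) : C_4 (6T10, order 36), PSL(2,5) (6T12, order 60), A_6 (6T15, order 360). By Dedekind's theorem, for a prime p not dividing disc(f) the degrees of the irreducible factors of f mod p form the cycle type of an element of G. Factoring f modulo the 6 such primes p <= 23 (skipping 2, 3, 5, which divide the discriminant), each new pattern first appears at: mod 7: f = (x + 5)(x^5 + x^4 + 3x^3 + 5x^2 + 4x + 4), pattern 5+1; mod 23: f = (x + 3)(x + 12)(x + 17)(x^3 + 20x^2 + 4x + 15), pattern 3+1+1+1. No other pattern occurs in this range, so the set of observed cycle types is {5+1, 3+1+1+1}. Among the candidates above, the only group containing elements of all these cycle types is A_6 (6T15) — each of A_4 (6T4), S_4 (6T7), (C_3 x C_3) : C_4 (6T10), PSL(2,5) (6T12) lacks at least one of them. Hence G = A_6 (6T15), of order 360.

A_6, the alternating group on 6 letters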